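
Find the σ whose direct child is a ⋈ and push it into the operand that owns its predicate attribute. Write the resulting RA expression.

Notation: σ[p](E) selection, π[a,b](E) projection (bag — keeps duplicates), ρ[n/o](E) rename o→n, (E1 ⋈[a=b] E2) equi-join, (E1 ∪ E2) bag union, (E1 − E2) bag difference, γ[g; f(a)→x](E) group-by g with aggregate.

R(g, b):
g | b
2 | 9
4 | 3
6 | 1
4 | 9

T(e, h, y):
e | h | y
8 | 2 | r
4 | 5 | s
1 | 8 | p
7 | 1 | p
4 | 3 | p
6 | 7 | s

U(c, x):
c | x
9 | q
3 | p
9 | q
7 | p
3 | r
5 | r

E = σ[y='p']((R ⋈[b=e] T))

σ filters on y, owned by the right side.
E' = (R ⋈[b=e] σ[y='p'](T))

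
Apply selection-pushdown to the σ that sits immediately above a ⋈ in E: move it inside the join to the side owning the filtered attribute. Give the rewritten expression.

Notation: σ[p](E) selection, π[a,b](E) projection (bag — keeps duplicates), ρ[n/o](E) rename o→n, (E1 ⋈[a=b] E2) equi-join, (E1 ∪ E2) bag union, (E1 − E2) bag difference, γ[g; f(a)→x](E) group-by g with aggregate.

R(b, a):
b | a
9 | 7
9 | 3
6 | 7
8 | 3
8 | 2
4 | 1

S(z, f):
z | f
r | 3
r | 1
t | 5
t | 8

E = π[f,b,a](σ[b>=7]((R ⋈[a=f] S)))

σ filters on b, owned by the left side.
E' = π[f,b,a]((σ[b>=7](R) ⋈[a=f] S))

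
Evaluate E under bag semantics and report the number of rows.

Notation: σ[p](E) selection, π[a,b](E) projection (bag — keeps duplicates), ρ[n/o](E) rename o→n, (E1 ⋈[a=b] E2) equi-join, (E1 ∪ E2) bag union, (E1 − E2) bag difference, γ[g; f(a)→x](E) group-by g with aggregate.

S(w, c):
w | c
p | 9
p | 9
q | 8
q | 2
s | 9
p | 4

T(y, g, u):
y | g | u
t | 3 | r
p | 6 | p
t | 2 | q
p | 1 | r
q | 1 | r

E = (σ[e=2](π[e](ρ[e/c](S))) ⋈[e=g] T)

Stepwise |·|:
  S → 6
  ρ[e/c](S) → 6
  π[e](ρ[e/c](S)) → 6
  σ[e=2](π[e](ρ[e/c](S))) → 1
  T → 5
  (σ[e=2](π[e](ρ[e/c](S))) ⋈[e=g] T) → 1

|E| = 1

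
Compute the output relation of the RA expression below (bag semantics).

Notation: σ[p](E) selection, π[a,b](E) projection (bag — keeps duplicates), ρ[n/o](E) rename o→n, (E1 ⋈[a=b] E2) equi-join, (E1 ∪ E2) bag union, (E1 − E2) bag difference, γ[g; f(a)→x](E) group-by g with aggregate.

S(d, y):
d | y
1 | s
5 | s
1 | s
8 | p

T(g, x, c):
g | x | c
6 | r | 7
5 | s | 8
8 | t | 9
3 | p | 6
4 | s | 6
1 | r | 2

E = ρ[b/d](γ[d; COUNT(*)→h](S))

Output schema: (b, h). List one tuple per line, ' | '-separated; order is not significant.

Stepwise |·|:
  S → 4
  γ[d; COUNT(*)→h](S) → 3
  ρ[b/d](γ[d; COUNT(*)→h](S)) → 3

== RESULT ==
b | h
1 | 2
5 | 1
8 | 1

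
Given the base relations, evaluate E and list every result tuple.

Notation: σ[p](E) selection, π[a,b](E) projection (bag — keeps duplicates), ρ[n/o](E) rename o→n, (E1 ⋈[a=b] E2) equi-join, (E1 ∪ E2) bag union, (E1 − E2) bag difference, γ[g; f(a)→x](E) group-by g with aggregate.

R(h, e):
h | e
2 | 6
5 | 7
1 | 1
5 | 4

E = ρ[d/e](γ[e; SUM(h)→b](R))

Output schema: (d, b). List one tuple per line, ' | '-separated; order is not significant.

Subexpression sizes:
  R → 4
  γ[e; SUM(h)→b](R) → 4
  ρ[d/e](γ[e; SUM(h)→b](R)) → 4

== RESULT ==
d | b
1 | 1
4 | 5
6 | 2
7 | 5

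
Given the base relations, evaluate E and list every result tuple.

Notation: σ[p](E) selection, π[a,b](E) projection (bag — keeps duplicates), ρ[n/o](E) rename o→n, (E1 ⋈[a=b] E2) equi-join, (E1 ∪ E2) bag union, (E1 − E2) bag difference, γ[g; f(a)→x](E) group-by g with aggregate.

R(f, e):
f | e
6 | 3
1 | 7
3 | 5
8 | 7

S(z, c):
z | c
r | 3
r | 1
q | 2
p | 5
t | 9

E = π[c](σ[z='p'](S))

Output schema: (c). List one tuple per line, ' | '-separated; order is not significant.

Per-node cardinality:
  S → 5
  σ[z='p'](S) → 1
  π[c](σ[z='p'](S)) → 1

== RESULT ==
c
5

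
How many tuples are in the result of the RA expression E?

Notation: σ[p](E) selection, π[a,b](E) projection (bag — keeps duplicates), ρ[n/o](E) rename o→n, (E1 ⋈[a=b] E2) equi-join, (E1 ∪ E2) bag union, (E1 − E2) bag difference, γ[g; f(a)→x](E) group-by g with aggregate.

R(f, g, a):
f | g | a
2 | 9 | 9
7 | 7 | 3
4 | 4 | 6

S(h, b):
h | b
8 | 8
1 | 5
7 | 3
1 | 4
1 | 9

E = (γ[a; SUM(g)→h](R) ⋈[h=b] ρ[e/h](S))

Row counts bottom-up:
  R → 3
  γ[a; SUM(g)→h](R) → 3
  S → 5
  ρ[e/h](S) → 5
  (γ[a; SUM(g)→h](R) ⋈[h=b] ρ[e/h](S)) → 2

|E| = 2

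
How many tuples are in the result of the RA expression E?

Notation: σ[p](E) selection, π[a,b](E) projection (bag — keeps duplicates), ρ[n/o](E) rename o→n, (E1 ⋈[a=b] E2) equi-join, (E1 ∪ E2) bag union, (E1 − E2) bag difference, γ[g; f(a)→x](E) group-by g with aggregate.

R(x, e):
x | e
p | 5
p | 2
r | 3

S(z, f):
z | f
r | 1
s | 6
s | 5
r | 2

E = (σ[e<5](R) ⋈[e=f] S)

Per-node cardinality:
  R → 3
  σ[e<5](R) → 2
  S → 4
  (σ[e<5](R) ⋈[e=f] S) → 1

|E| = 1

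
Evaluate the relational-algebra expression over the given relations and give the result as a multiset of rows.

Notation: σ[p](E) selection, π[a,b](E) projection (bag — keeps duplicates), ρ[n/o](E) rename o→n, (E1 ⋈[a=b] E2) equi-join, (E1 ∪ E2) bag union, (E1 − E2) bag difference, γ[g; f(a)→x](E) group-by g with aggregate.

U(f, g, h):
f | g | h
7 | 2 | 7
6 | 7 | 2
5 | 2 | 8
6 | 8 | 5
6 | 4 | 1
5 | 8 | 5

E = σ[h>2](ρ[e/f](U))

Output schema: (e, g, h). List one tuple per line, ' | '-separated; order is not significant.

Per-node cardinality:
  U → 6
  ρ[e/f](U) → 6
  σ[h>2](ρ[e/f](U)) → 4

== RESULT ==
e | g | h
5 | 2 | 8
5 | 8 | 5
6 | 8 | 5
7 | 2 | 7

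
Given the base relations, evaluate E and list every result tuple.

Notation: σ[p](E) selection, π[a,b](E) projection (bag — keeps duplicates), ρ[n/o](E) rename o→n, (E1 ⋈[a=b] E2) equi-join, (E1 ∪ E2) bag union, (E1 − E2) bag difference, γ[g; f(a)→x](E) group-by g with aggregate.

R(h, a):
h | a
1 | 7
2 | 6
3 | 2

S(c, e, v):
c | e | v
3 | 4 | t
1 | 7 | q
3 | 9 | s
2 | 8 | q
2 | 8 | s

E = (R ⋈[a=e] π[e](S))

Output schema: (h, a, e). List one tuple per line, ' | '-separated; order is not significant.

Row counts bottom-up:
  R → 3
  S → 5
  π[e](S) → 5
  (R ⋈[a=e] π[e](S)) → 1

== RESULT ==
h | a | e
1 | 7 | 7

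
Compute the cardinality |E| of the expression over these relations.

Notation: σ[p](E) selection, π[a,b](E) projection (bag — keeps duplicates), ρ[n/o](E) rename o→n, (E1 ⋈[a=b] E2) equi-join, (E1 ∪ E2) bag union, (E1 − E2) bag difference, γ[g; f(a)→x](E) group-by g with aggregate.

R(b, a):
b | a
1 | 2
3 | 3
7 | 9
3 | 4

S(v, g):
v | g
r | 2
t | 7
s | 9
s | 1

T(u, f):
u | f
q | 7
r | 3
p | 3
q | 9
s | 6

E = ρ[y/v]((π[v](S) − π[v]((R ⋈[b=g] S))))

Row counts bottom-up:
  S → 4
  π[v](S) → 4
  R → 4
  S → 4
  (R ⋈[b=g] S) → 2
  π[v]((R ⋈[b=g] S)) → 2
  (π[v](S) − π[v]((R ⋈[b=g] S))) → 2
  ρ[y/v]((π[v](S) − π[v]((R ⋈[b=g] S)))) → 2

|E| = 2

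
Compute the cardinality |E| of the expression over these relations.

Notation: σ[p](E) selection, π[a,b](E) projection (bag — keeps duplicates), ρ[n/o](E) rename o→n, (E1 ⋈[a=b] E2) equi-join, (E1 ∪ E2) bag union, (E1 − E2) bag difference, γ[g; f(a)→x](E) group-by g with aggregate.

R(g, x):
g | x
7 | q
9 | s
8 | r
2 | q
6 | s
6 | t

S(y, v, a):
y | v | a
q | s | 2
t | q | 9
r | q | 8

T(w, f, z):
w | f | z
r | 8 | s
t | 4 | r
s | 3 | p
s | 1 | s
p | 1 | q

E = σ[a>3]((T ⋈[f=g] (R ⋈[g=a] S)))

Row counts bottom-up:
  T → 5
  R → 6
  S → 3
  (R ⋈[g=a] S) → 3
  (T ⋈[f=g] (R ⋈[g=a] S)) → 1
  σ[a>3]((T ⋈[f=g] (R ⋈[g=a] S))) → 1

|E| = 1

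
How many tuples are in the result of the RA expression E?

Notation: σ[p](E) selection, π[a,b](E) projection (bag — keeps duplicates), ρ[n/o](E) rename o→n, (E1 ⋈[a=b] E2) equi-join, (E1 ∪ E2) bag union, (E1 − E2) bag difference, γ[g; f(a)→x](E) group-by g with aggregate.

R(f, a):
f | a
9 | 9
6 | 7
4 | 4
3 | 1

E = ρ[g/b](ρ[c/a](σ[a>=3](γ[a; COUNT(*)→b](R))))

Row counts bottom-up:
  R → 4
  γ[a; COUNT(*)→b](R) → 4
  σ[a>=3](γ[a; COUNT(*)→b](R)) → 3
  ρ[c/a](σ[a>=3](γ[a; COUNT(*)→b](R))) → 3
  ρ[g/b](ρ[c/a](σ[a>=3](γ[a; COUNT(*)→b](R)))) → 3

|E| = 3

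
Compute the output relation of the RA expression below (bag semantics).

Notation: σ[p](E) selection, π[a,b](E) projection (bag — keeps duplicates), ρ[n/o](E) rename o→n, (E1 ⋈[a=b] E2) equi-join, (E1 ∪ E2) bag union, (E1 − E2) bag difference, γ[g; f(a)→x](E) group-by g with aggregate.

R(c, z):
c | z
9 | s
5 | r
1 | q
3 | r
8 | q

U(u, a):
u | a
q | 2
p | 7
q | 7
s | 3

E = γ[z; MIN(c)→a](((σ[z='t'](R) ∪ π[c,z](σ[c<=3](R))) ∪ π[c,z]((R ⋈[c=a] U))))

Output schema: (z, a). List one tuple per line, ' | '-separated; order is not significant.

Stepwise |·|:
  R → 5
  σ[z='t'](R) → 0
  R → 5
  σ[c<=3](R) → 2
  π[c,z](σ[c<=3](R)) → 2
  (σ[z='t'](R) ∪ π[c,z](σ[c<=3](R))) → 2
  R → 5
  U → 4
  (R ⋈[c=a] U) → 1
  π[c,z]((R ⋈[c=a] U)) → 1
  ((σ[z='t'](R) ∪ π[c,z](σ[c<=3](R))) ∪ π[c,z]((R ⋈[c=a] U))) → 3
  γ[z; MIN(c)→a](((σ[z='t'](R) ∪ π[c,z](σ[c<=3](R))) ∪ π[c,z]((R ⋈[c=a] U)))) → 2

== RESULT ==
z | a
q | 1
r | 3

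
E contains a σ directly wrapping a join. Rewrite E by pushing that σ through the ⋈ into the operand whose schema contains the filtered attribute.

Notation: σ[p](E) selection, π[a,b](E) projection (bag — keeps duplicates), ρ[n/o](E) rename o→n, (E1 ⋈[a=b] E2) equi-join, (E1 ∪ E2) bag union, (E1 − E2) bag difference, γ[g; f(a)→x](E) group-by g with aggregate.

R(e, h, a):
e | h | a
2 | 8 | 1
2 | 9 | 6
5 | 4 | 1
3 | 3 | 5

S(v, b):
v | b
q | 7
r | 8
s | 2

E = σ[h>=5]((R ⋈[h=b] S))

σ filters on h, owned by the left side.
E' = (σ[h>=5](R) ⋈[h=b] S)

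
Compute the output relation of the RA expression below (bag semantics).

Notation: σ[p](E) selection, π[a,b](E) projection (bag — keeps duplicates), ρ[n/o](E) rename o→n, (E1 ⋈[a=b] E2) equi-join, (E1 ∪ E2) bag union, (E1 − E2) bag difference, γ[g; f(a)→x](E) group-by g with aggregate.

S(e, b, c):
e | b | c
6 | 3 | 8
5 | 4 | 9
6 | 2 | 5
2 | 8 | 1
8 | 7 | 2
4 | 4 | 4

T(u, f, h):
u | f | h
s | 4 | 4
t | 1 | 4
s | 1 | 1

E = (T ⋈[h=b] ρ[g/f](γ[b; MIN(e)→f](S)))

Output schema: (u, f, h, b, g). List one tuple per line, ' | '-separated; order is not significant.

Row counts bottom-up:
  T → 3
  S → 6
  γ[b; MIN(e)→f](S) → 5
  ρ[g/f](γ[b; MIN(e)→f](S)) → 5
  (T ⋈[h=b] ρ[g/f](γ[b; MIN(e)→f](S))) → 2

== RESULT ==
u | f | h | b | g
s | 4 | 4 | 4 | 4
t | 1 | 4 | 4 | 4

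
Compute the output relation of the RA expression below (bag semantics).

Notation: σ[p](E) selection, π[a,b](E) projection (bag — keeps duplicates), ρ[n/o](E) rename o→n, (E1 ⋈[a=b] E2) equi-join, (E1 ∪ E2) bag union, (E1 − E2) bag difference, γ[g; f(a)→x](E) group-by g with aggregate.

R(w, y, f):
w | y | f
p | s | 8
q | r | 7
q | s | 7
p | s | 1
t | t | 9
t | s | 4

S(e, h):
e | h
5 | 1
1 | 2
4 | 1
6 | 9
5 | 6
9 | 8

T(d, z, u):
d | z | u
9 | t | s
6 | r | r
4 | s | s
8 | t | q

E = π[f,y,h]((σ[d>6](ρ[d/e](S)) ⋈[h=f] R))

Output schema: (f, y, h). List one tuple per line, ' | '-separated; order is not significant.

Row counts bottom-up:
  S → 6
  ρ[d/e](S) → 6
  σ[d>6](ρ[d/e](S)) → 1
  R → 6
  (σ[d>6](ρ[d/e](S)) ⋈[h=f] R) → 1
  π[f,y,h]((σ[d>6](ρ[d/e](S)) ⋈[h=f] R)) → 1

== RESULT ==
f | y | h
8 | s | 8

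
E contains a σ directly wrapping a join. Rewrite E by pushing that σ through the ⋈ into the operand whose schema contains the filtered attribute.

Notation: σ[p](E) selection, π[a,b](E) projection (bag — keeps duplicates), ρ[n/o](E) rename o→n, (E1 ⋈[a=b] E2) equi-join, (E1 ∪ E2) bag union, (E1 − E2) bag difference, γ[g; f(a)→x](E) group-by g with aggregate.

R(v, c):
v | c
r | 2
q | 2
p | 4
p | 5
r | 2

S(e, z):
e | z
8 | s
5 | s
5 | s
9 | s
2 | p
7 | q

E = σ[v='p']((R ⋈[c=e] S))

σ filters on v, owned by the left side.
E' = (σ[v='p'](R) ⋈[c=e] S)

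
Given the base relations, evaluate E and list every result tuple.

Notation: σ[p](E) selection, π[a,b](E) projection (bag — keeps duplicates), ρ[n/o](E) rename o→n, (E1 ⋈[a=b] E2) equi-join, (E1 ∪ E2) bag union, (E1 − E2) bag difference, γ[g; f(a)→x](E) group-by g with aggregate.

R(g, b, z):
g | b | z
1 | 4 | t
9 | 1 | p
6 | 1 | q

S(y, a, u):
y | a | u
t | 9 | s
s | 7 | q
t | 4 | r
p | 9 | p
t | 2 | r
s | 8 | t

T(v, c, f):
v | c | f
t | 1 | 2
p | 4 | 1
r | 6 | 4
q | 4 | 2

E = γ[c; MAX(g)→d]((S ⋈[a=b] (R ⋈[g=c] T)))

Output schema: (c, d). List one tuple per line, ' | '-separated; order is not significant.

Row counts bottom-up:
  S → 6
  R → 3
  T → 4
  (R ⋈[g=c] T) → 2
  (S ⋈[a=b] (R ⋈[g=c] T)) → 1
  γ[c; MAX(g)→d]((S ⋈[a=b] (R ⋈[g=c] T))) → 1

== RESULT ==
c | d
1 | 1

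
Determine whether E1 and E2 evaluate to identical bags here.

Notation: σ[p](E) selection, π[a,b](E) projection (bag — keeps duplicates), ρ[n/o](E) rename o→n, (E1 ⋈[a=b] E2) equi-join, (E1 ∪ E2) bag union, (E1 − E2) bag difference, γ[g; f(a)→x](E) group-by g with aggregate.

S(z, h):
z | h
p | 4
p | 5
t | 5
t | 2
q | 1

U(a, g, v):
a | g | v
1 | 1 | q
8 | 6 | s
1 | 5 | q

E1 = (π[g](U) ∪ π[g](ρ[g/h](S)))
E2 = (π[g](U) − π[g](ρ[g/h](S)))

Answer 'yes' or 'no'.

E1 per-node cardinality:
  U → 3
  π[g](U) → 3
  S → 5
  ρ[g/h](S) → 5
  π[g](ρ[g/h](S)) → 5
  (π[g](U) ∪ π[g](ρ[g/h](S))) → 8
E2 per-node cardinality:
  U → 3
  π[g](U) → 3
  S → 5
  ρ[g/h](S) → 5
  π[g](ρ[g/h](S)) → 5
  (π[g](U) − π[g](ρ[g/h](S))) → 1

E1 result:
g
1
1
2
4
5
5
5
6
E2 result:
g
6
Witness: (1,) appears 2× in E1 but 0× in E2.

no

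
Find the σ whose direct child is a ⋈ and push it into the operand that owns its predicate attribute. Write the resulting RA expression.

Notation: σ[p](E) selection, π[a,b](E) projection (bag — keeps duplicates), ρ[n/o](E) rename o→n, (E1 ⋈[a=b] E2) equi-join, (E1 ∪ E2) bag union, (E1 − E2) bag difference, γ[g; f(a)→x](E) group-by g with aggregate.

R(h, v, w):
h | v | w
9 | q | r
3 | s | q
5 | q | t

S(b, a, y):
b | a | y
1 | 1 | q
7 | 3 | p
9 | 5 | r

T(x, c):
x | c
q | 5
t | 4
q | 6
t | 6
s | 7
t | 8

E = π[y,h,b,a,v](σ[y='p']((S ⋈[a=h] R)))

σ filters on y, owned by the left side.
E' = π[y,h,b,a,v]((σ[y='p'](S) ⋈[a=h] R))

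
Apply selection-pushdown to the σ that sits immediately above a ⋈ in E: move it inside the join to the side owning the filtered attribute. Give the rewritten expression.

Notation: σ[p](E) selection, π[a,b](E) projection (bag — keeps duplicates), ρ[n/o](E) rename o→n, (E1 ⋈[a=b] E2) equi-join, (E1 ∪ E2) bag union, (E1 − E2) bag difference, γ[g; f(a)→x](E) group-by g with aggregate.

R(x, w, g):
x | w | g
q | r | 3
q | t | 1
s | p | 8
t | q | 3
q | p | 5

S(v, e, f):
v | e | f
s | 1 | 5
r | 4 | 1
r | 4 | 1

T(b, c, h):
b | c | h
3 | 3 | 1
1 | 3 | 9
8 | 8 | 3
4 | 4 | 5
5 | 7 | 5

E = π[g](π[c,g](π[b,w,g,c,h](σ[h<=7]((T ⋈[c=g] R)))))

σ filters on h, owned by the left side.
E' = π[g](π[c,g](π[b,w,g,c,h]((σ[h<=7](T) ⋈[c=g] R))))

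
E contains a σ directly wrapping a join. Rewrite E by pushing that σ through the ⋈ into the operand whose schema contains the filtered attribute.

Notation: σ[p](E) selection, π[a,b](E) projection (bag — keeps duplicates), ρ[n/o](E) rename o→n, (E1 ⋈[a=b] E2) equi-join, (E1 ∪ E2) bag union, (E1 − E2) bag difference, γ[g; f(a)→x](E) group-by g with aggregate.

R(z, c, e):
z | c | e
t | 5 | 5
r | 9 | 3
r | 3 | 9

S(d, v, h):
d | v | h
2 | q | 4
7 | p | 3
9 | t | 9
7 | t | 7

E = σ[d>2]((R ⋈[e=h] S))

σ filters on d, owned by the right side.
E' = (R ⋈[e=h] σ[d>2](S))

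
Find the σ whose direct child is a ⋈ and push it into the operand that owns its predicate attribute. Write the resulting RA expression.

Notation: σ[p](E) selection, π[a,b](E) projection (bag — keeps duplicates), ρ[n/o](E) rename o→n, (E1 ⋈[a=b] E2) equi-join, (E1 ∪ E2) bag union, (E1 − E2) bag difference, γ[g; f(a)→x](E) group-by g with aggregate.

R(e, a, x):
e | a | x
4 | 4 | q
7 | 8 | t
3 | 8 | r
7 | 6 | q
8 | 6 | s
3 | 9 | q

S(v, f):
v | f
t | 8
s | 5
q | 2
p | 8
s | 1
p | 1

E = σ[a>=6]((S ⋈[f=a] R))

σ filters on a, owned by the right side.
E' = (S ⋈[f=a] σ[a>=6](R))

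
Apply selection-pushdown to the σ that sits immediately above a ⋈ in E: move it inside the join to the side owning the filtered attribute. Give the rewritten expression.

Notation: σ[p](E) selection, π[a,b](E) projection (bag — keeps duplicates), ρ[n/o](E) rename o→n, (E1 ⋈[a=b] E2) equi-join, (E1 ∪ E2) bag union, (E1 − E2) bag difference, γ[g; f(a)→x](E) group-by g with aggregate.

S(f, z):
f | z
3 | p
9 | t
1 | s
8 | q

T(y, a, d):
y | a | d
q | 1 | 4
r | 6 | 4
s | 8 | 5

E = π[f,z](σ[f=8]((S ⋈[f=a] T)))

σ filters on f, owned by the left side.
E' = π[f,z]((σ[f=8](S) ⋈[f=a] T))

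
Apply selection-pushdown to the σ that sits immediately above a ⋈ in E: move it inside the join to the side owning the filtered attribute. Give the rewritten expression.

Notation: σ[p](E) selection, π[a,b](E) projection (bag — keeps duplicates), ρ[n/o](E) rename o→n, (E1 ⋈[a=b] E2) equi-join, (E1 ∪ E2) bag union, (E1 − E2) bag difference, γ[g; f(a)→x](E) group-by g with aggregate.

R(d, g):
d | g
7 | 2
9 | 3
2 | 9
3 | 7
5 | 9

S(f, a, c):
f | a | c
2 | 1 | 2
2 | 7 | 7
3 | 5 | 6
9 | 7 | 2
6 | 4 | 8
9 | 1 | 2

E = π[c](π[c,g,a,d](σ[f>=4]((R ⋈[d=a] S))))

σ filters on f, owned by the right side.
E' = π[c](π[c,g,a,d]((R ⋈[d=a] σ[f>=4](S))))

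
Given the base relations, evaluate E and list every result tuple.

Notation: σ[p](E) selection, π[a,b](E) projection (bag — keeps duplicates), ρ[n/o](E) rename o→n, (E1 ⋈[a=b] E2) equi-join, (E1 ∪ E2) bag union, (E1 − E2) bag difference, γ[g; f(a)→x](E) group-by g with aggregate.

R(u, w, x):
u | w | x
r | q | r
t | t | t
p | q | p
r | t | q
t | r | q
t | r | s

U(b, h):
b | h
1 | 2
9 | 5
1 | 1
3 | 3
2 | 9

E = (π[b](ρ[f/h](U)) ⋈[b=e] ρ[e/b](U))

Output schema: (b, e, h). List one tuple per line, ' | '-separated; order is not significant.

Per-node cardinality:
  U → 5
  ρ[f/h](U) → 5
  π[b](ρ[f/h](U)) → 5
  U → 5
  ρ[e/b](U) → 5
  (π[b](ρ[f/h](U)) ⋈[b=e] ρ[e/b](U)) → 7

== RESULT ==
b | e | h
1 | 1 | 1
1 | 1 | 1
1 | 1 | 2
1 | 1 | 2
2 | 2 | 9
3 | 3 | 3
9 | 9 | 5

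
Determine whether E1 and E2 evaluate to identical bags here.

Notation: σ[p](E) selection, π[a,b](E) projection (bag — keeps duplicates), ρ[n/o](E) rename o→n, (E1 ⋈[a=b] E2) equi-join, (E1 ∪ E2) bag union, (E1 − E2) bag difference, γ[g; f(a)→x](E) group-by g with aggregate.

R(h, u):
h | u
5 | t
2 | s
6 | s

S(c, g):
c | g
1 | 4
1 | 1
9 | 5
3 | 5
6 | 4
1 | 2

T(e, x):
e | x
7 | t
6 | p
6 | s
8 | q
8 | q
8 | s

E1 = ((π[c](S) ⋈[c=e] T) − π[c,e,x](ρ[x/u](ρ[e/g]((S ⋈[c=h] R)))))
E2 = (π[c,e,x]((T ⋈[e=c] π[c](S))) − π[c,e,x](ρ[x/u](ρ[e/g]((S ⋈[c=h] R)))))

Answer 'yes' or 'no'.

E1 per-node cardinality:
  S → 6
  π[c](S) → 6
  T → 6
  (π[c](S) ⋈[c=e] T) → 2
  S → 6
  R → 3
  (S ⋈[c=h] R) → 1
  ρ[e/g]((S ⋈[c=h] R)) → 1
  ρ[x/u](ρ[e/g]((S ⋈[c=h] R))) → 1
  π[c,e,x](ρ[x/u](ρ[e/g]((S ⋈[c=h] R)))) → 1
  ((π[c](S) ⋈[c=e] T) − π[c,e,x](ρ[x/u](ρ[e/g]((S ⋈[c=h] R))))) → 2
E2 per-node cardinality:
  T → 6
  S → 6
  π[c](S) → 6
  (T ⋈[e=c] π[c](S)) → 2
  π[c,e,x]((T ⋈[e=c] π[c](S))) → 2
  S → 6
  R → 3
  (S ⋈[c=h] R) → 1
  ρ[e/g]((S ⋈[c=h] R)) → 1
  ρ[x/u](ρ[e/g]((S ⋈[c=h] R))) → 1
  π[c,e,x](ρ[x/u](ρ[e/g]((S ⋈[c=h] R)))) → 1
  (π[c,e,x]((T ⋈[e=c] π[c](S))) − π[c,e,x](ρ[x/u](ρ[e/g]((S ⋈[c=h] R))))) → 2

E1 and E2 produce the same multiset:
c | e | x
6 | 6 | p
6 | 6 | s

yes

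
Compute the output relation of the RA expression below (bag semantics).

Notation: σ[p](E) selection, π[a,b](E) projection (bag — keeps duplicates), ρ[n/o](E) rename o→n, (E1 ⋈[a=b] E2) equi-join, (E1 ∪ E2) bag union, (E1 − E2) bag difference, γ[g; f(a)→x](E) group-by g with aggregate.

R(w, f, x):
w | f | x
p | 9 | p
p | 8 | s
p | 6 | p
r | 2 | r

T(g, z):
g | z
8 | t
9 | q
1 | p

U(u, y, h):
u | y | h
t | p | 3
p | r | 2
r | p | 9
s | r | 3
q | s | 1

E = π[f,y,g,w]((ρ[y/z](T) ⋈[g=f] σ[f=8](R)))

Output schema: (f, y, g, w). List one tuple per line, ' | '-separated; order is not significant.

Per-node cardinality:
  T → 3
  ρ[y/z](T) → 3
  R → 4
  σ[f=8](R) → 1
  (ρ[y/z](T) ⋈[g=f] σ[f=8](R)) → 1
  π[f,y,g,w]((ρ[y/z](T) ⋈[g=f] σ[f=8](R))) → 1

== RESULT ==
f | y | g | w
8 | t | 8 | p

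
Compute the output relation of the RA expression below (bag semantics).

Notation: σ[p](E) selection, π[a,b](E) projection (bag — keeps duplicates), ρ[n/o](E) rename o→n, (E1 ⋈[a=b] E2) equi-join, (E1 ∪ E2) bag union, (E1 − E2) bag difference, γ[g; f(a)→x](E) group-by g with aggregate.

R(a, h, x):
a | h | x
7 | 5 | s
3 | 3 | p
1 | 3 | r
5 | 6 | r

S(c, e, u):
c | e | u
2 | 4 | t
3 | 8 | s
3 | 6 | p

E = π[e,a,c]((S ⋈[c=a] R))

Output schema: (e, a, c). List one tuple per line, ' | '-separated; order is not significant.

Subexpression sizes:
  S → 3
  R → 4
  (S ⋈[c=a] R) → 2
  π[e,a,c]((S ⋈[c=a] R)) → 2

== RESULT ==
e | a | c
6 | 3 | 3
8 | 3 | 3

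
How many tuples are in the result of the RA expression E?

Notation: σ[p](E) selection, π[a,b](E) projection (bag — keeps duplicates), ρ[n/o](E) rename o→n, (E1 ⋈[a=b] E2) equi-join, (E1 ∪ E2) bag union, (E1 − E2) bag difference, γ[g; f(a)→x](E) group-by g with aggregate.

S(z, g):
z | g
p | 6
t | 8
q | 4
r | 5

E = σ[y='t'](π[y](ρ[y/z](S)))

Per-node cardinality:
  S → 4
  ρ[y/z](S) → 4
  π[y](ρ[y/z](S)) → 4
  σ[y='t'](π[y](ρ[y/z](S))) → 1

|E| = 1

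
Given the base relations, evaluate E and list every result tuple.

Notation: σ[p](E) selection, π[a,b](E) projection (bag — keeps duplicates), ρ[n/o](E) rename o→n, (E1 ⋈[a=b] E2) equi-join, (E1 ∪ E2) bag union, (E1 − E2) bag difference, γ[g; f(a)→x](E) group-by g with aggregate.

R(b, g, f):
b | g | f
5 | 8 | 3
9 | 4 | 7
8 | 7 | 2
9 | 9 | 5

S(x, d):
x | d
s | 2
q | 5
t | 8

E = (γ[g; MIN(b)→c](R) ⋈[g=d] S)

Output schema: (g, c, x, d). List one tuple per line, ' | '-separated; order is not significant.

Row counts bottom-up:
  R → 4
  γ[g; MIN(b)→c](R) → 4
  S → 3
  (γ[g; MIN(b)→c](R) ⋈[g=d] S) → 1

== RESULT ==
g | c | x | d
8 | 5 | t | 8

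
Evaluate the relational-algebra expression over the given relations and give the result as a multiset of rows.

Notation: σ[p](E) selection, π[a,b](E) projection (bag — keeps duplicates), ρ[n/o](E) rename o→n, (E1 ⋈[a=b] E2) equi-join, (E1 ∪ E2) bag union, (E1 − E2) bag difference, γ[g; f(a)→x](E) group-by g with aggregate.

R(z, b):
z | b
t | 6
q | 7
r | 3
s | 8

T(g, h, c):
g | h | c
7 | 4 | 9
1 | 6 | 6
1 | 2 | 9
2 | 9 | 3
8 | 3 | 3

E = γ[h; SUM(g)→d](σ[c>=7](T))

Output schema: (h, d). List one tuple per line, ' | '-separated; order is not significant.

Stepwise |·|:
  T → 5
  σ[c>=7](T) → 2
  γ[h; SUM(g)→d](σ[c>=7](T)) → 2

== RESULT ==
h | d
2 | 1
4 | 7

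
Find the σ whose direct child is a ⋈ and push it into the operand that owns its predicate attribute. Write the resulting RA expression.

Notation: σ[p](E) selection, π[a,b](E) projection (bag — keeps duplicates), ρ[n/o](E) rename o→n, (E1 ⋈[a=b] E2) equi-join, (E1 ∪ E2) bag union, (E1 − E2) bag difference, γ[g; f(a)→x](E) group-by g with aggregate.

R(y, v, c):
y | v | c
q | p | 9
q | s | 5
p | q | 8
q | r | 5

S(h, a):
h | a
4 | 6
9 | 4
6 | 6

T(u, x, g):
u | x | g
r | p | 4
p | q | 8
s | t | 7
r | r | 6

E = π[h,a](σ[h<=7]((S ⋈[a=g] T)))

σ filters on h, owned by the left side.
E' = π[h,a]((σ[h<=7](S) ⋈[a=g] T))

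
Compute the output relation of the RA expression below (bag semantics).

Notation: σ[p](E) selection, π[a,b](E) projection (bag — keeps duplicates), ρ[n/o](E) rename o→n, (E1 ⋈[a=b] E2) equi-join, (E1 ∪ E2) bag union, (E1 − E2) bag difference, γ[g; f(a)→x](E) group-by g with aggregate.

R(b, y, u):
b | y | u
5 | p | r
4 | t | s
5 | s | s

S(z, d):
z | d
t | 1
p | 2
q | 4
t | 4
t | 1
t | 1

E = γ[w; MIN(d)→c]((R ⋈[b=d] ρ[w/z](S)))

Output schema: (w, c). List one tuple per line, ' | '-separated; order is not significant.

Row counts bottom-up:
  R → 3
  S → 6
  ρ[w/z](S) → 6
  (R ⋈[b=d] ρ[w/z](S)) → 2
  γ[w; MIN(d)→c]((R ⋈[b=d] ρ[w/z](S))) → 2

== RESULT ==
w | c
q | 4
t | 4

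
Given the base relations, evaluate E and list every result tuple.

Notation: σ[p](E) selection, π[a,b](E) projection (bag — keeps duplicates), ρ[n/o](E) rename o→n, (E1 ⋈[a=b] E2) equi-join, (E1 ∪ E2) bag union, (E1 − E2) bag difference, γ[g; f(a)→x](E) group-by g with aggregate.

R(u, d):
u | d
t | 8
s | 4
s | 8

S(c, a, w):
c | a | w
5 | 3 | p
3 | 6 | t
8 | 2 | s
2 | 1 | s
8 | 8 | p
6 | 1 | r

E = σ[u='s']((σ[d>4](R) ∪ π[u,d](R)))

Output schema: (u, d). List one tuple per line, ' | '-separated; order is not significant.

Subexpression sizes:
  R → 3
  σ[d>4](R) → 2
  R → 3
  π[u,d](R) → 3
  (σ[d>4](R) ∪ π[u,d](R)) → 5
  σ[u='s']((σ[d>4](R) ∪ π[u,d](R))) → 3

== RESULT ==
u | d
s | 4
s | 8
s | 8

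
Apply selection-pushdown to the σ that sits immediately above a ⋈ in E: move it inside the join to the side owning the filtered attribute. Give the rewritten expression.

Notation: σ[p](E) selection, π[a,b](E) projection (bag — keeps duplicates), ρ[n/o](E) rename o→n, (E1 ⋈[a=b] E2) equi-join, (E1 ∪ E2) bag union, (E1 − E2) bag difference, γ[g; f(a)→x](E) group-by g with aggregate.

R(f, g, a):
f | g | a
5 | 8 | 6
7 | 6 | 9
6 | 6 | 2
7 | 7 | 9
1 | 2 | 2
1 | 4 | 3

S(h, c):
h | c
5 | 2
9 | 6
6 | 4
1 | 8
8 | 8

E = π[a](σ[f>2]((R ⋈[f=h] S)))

σ filters on f, owned by the left side.
E' = π[a]((σ[f>2](R) ⋈[f=h] S))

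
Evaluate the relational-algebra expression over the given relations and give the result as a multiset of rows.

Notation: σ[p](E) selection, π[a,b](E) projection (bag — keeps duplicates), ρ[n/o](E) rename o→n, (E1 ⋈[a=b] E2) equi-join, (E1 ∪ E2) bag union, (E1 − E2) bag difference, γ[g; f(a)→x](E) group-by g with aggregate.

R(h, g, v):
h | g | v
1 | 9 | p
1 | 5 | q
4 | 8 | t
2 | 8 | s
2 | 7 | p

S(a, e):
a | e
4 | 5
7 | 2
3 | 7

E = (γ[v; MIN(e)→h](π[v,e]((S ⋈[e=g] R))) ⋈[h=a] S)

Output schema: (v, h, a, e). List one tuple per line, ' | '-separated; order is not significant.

Subexpression sizes:
  S → 3
  R → 5
  (S ⋈[e=g] R) → 2
  π[v,e]((S ⋈[e=g] R)) → 2
  γ[v; MIN(e)→h](π[v,e]((S ⋈[e=g] R))) → 2
  S → 3
  (γ[v; MIN(e)→h](π[v,e]((S ⋈[e=g] R))) ⋈[h=a] S) → 1

== RESULT ==
v | h | a | e
p | 7 | 7 | 2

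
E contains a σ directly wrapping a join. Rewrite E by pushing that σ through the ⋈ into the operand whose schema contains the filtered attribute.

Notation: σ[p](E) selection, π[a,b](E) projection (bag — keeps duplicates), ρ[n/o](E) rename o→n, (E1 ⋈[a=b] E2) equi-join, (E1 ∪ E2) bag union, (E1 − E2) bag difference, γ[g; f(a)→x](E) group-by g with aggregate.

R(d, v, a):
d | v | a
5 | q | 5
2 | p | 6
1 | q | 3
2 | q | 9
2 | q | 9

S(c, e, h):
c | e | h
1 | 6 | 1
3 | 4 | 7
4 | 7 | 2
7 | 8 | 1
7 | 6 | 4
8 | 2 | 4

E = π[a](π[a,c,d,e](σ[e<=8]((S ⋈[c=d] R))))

σ filters on e, owned by the left side.
E' = π[a](π[a,c,d,e]((σ[e<=8](S) ⋈[c=d] R)))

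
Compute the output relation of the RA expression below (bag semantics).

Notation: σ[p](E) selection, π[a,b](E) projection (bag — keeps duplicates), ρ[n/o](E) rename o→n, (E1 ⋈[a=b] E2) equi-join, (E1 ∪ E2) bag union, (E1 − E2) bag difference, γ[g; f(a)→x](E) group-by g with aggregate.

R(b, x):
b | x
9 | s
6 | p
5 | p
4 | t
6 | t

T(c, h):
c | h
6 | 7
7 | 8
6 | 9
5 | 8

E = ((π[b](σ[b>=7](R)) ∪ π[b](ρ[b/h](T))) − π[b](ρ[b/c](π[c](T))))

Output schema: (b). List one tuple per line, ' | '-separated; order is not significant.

Row counts bottom-up:
  R → 5
  σ[b>=7](R) → 1
  π[b](σ[b>=7](R)) → 1
  T → 4
  ρ[b/h](T) → 4
  π[b](ρ[b/h](T)) → 4
  (π[b](σ[b>=7](R)) ∪ π[b](ρ[b/h](T))) → 5
  T → 4
  π[c](T) → 4
  ρ[b/c](π[c](T)) → 4
  π[b](ρ[b/c](π[c](T))) → 4
  ((π[b](σ[b>=7](R)) ∪ π[b](ρ[b/h](T))) − π[b](ρ[b/c](π[c](T)))) → 4

== RESULT ==
b
8
8
9
9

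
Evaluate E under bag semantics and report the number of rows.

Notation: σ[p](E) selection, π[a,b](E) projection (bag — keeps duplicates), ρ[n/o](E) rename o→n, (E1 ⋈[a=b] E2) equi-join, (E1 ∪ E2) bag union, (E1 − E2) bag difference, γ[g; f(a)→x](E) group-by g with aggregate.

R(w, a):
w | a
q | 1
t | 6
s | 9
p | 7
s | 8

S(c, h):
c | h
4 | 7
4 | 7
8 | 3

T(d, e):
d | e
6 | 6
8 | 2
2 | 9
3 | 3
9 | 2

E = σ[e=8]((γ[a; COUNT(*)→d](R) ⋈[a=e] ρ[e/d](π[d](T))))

Per-node cardinality:
  R → 5
  γ[a; COUNT(*)→d](R) → 5
  T → 5
  π[d](T) → 5
  ρ[e/d](π[d](T)) → 5
  (γ[a; COUNT(*)→d](R) ⋈[a=e] ρ[e/d](π[d](T))) → 3
  σ[e=8]((γ[a; COUNT(*)→d](R) ⋈[a=e] ρ[e/d](π[d](T)))) → 1

|E| = 1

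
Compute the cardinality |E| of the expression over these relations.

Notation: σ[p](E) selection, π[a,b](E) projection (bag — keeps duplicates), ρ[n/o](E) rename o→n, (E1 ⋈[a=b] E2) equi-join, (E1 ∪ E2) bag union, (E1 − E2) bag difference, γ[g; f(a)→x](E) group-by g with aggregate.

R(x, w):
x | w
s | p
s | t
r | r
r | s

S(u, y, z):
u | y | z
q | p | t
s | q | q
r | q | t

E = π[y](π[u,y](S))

Subexpression sizes:
  S → 3
  π[u,y](S) → 3
  π[y](π[u,y](S)) → 3

|E| = 3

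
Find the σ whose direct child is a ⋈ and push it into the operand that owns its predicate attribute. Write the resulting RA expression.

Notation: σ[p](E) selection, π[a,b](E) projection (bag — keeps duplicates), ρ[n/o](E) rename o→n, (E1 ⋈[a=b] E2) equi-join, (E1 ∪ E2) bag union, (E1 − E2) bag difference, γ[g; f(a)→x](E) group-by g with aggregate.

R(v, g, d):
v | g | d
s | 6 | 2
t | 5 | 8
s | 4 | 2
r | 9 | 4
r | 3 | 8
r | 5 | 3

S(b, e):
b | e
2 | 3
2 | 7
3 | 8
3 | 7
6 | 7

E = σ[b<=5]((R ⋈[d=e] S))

σ filters on b, owned by the right side.
E' = (R ⋈[d=e] σ[b<=5](S))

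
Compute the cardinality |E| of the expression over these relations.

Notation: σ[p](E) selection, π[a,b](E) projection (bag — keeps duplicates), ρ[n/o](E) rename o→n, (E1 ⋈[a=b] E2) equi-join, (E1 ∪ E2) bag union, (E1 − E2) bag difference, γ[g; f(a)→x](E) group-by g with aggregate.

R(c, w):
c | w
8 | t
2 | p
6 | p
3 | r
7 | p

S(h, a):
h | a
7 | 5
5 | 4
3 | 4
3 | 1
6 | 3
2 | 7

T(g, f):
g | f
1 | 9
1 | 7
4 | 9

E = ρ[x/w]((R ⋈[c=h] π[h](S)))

Per-node cardinality:
  R → 5
  S → 6
  π[h](S) → 6
  (R ⋈[c=h] π[h](S)) → 5
  ρ[x/w]((R ⋈[c=h] π[h](S))) → 5

|E| = 5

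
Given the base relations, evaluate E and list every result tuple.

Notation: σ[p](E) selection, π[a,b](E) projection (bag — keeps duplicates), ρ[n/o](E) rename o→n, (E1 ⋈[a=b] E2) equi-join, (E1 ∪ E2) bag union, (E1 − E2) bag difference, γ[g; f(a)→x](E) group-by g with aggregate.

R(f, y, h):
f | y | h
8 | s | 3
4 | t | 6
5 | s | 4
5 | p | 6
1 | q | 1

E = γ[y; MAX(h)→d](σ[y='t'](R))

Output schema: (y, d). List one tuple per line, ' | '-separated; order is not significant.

Per-node cardinality:
  R → 5
  σ[y='t'](R) → 1
  γ[y; MAX(h)→d](σ[y='t'](R)) → 1

== RESULT ==
y | d
t | 6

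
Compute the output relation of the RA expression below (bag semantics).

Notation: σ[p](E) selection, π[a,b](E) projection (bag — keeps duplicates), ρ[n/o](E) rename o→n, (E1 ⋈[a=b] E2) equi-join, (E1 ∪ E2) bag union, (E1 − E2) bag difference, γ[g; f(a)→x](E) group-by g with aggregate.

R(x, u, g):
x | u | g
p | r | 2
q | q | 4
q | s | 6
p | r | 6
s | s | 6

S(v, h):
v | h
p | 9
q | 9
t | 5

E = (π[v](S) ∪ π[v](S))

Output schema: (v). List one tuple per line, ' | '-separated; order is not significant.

Subexpression sizes:
  S → 3
  π[v](S) → 3
  S → 3
  π[v](S) → 3
  (π[v](S) ∪ π[v](S)) → 6

== RESULT ==
v
p
p
q
q
t
t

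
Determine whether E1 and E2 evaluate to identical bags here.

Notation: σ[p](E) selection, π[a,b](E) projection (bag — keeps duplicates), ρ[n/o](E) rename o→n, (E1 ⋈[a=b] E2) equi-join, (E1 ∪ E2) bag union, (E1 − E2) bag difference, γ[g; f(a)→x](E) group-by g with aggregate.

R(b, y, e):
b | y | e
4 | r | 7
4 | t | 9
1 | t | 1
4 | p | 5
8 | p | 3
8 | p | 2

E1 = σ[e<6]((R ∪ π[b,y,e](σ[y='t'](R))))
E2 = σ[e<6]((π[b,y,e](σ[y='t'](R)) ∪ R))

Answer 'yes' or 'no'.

E1 subexpression sizes:
  R → 6
  R → 6
  σ[y='t'](R) → 2
  π[b,y,e](σ[y='t'](R)) → 2
  (R ∪ π[b,y,e](σ[y='t'](R))) → 8
  σ[e<6]((R ∪ π[b,y,e](σ[y='t'](R)))) → 5
E2 subexpression sizes:
  R → 6
  σ[y='t'](R) → 2
  π[b,y,e](σ[y='t'](R)) → 2
  R → 6
  (π[b,y,e](σ[y='t'](R)) ∪ R) → 8
  σ[e<6]((π[b,y,e](σ[y='t'](R)) ∪ R)) → 5

E1 and E2 produce the same multiset:
b | y | e
1 | t | 1
1 | t | 1
4 | p | 5
8 | p | 2
8 | p | 3

yes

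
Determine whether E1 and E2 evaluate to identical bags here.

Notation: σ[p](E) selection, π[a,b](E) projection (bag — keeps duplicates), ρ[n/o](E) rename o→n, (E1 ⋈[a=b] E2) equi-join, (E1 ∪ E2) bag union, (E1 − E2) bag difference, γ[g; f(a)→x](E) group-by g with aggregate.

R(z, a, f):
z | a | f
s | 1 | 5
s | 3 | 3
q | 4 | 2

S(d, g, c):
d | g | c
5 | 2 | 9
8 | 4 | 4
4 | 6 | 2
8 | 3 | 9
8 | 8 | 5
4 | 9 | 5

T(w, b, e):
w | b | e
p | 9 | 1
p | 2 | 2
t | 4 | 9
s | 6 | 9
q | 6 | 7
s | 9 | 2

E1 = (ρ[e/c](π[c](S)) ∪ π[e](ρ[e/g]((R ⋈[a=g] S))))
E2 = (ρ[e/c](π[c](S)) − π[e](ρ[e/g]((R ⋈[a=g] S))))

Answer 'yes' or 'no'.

E1 per-node cardinality:
  S → 6
  π[c](S) → 6
  ρ[e/c](π[c](S)) → 6
  R → 3
  S → 6
  (R ⋈[a=g] S) → 2
  ρ[e/g]((R ⋈[a=g] S)) → 2
  π[e](ρ[e/g]((R ⋈[a=g] S))) → 2
  (ρ[e/c](π[c](S)) ∪ π[e](ρ[e/g]((R ⋈[a=g] S)))) → 8
E2 per-node cardinality:
  S → 6
  π[c](S) → 6
  ρ[e/c](π[c](S)) → 6
  R → 3
  S → 6
  (R ⋈[a=g] S) → 2
  ρ[e/g]((R ⋈[a=g] S)) → 2
  π[e](ρ[e/g]((R ⋈[a=g] S))) → 2
  (ρ[e/c](π[c](S)) − π[e](ρ[e/g]((R ⋈[a=g] S)))) → 5

E1 result:
e
2
3
4
4
5
5
9
9
E2 result:
e
2
5
5
9
9
Witness: (3,) appears 1× in E1 but 0× in E2.

no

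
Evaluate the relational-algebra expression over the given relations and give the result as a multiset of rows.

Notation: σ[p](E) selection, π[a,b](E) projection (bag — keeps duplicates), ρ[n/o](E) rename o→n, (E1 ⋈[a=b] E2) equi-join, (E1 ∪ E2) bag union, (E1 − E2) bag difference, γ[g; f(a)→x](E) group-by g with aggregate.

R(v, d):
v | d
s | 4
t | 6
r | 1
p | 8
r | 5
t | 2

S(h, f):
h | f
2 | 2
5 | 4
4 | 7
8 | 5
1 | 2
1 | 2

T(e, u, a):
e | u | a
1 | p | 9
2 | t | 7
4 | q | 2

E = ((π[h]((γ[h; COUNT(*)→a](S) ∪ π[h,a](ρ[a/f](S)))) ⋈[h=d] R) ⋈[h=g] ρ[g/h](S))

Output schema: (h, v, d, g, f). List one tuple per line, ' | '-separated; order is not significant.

Row counts bottom-up:
  S → 6
  γ[h; COUNT(*)→a](S) → 5
  S → 6
  ρ[a/f](S) → 6
  π[h,a](ρ[a/f](S)) → 6
  (γ[h; COUNT(*)→a](S) ∪ π[h,a](ρ[a/f](S))) → 11
  π[h]((γ[h; COUNT(*)→a](S) ∪ π[h,a](ρ[a/f](S)))) → 11
  R → 6
  (π[h]((γ[h; COUNT(*)→a](S) ∪ π[h,a](ρ[a/f](S)))) ⋈[h=d] R) → 11
  S → 6
  ρ[g/h](S) → 6
  ((π[h]((γ[h; COUNT(*)→a](S) ∪ π[h,a](ρ[a/f](S)))) ⋈[h=d] R) ⋈[h=g] ρ[g/h](S)) → 14

== RESULT ==
h | v | d | g | f
1 | r | 1 | 1 | 2
1 | r | 1 | 1 | 2
1 | r | 1 | 1 | 2
1 | r | 1 | 1 | 2
1 | r | 1 | 1 | 2
1 | r | 1 | 1 | 2
2 | t | 2 | 2 | 2
2 | t | 2 | 2 | 2
4 | s | 4 | 4 | 7
4 | s | 4 | 4 | 7
5 | r | 5 | 5 | 4
5 | r | 5 | 5 | 4
8 | p | 8 | 8 | 5
8 | p | 8 | 8 | 5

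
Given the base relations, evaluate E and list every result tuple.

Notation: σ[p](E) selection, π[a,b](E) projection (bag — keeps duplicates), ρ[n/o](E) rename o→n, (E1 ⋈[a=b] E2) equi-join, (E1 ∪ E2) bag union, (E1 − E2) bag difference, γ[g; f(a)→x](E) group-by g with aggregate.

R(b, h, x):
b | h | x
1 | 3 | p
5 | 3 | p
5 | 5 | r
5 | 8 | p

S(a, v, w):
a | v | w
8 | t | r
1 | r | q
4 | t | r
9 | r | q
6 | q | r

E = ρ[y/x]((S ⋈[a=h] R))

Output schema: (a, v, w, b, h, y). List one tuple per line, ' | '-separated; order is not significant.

Row counts bottom-up:
  S → 5
  R → 4
  (S ⋈[a=h] R) → 1
  ρ[y/x]((S ⋈[a=h] R)) → 1

== RESULT ==
a | v | w | b | h | y
8 | t | r | 5 | 8 | p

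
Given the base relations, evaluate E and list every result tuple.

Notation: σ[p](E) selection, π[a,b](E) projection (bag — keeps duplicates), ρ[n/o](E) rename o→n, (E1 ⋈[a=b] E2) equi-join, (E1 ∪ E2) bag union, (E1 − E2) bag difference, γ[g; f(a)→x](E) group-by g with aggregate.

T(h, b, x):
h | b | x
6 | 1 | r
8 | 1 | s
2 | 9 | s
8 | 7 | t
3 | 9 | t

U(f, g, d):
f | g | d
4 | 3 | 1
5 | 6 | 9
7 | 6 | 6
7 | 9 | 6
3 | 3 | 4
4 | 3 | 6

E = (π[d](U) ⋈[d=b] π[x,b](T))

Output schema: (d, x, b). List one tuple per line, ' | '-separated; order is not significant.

Per-node cardinality:
  U → 6
  π[d](U) → 6
  T → 5
  π[x,b](T) → 5
  (π[d](U) ⋈[d=b] π[x,b](T)) → 4

== RESULT ==
d | x | b
1 | r | 1
1 | s | 1
9 | s | 9
9 | t | 9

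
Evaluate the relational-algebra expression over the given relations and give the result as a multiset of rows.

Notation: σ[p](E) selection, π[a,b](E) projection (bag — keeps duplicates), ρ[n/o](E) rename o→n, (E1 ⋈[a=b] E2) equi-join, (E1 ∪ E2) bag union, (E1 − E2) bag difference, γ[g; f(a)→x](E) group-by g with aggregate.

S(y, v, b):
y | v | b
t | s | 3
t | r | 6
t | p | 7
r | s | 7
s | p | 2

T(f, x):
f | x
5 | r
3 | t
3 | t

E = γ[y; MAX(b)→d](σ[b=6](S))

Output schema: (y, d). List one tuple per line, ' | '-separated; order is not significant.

Row counts bottom-up:
  S → 5
  σ[b=6](S) → 1
  γ[y; MAX(b)→d](σ[b=6](S)) → 1

== RESULT ==
y | d
t | 6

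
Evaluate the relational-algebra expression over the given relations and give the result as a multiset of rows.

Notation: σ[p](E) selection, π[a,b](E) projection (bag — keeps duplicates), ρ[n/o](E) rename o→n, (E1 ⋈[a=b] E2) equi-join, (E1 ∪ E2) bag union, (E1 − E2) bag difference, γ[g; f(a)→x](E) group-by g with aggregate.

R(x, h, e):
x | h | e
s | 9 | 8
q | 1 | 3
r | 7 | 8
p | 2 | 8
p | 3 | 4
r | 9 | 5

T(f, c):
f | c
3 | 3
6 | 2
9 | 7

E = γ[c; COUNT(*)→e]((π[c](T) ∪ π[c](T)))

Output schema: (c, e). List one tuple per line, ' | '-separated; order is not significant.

Per-node cardinality:
  T → 3
  π[c](T) → 3
  T → 3
  π[c](T) → 3
  (π[c](T) ∪ π[c](T)) → 6
  γ[c; COUNT(*)→e]((π[c](T) ∪ π[c](T))) → 3

== RESULT ==
c | e
2 | 2
3 | 2
7 | 2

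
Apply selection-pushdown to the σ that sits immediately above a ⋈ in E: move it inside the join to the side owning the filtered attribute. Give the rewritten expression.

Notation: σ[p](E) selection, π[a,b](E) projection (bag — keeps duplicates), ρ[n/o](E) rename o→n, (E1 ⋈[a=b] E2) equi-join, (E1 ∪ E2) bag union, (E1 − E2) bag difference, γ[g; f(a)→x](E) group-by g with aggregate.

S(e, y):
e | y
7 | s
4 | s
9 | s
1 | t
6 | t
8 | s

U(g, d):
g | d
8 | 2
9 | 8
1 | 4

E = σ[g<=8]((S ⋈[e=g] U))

σ filters on g, owned by the right side.
E' = (S ⋈[e=g] σ[g<=8](U))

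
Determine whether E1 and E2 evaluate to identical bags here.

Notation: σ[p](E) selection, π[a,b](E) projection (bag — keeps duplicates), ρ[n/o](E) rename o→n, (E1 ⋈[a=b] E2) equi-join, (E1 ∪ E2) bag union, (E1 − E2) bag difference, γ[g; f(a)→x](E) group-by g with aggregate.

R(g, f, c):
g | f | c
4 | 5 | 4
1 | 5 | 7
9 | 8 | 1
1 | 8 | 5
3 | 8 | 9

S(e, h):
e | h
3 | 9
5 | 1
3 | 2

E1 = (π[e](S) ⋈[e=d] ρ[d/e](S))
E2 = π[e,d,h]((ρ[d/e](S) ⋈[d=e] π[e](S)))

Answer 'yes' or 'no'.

E1 per-node cardinality:
  S → 3
  π[e](S) → 3
  S → 3
  ρ[d/e](S) → 3
  (π[e](S) ⋈[e=d] ρ[d/e](S)) → 5
E2 per-node cardinality:
  S → 3
  ρ[d/e](S) → 3
  S → 3
  π[e](S) → 3
  (ρ[d/e](S) ⋈[d=e] π[e](S)) → 5
  π[e,d,h]((ρ[d/e](S) ⋈[d=e] π[e](S))) → 5

E1 and E2 produce the same multiset:
e | d | h
3 | 3 | 2
3 | 3 | 2
3 | 3 | 9
3 | 3 | 9
5 | 5 | 1

yes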